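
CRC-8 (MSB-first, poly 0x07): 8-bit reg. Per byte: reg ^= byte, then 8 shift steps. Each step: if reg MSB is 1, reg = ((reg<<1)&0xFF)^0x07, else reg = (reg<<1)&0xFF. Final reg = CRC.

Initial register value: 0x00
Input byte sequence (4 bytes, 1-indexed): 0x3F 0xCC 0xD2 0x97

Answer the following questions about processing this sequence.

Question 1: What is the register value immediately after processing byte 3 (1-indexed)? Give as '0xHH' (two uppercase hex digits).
Answer: 0x87

Derivation:
After byte 1 (0x3F): reg=0xBD
After byte 2 (0xCC): reg=0x50
After byte 3 (0xD2): reg=0x87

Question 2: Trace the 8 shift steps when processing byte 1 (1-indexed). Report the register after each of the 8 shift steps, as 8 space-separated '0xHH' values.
Register before byte 1: 0x00
After XOR with byte 0x3F: 0x3F

Answer: 0x7E 0xFC 0xFF 0xF9 0xF5 0xED 0xDD 0xBD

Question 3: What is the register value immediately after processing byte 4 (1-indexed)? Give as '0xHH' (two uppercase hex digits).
After byte 1 (0x3F): reg=0xBD
After byte 2 (0xCC): reg=0x50
After byte 3 (0xD2): reg=0x87
After byte 4 (0x97): reg=0x70

Answer: 0x70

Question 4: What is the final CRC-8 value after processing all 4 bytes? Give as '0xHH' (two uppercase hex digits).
Answer: 0x70

Derivation:
After byte 1 (0x3F): reg=0xBD
After byte 2 (0xCC): reg=0x50
After byte 3 (0xD2): reg=0x87
After byte 4 (0x97): reg=0x70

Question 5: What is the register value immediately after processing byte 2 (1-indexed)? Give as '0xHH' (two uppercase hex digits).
After byte 1 (0x3F): reg=0xBD
After byte 2 (0xCC): reg=0x50

Answer: 0x50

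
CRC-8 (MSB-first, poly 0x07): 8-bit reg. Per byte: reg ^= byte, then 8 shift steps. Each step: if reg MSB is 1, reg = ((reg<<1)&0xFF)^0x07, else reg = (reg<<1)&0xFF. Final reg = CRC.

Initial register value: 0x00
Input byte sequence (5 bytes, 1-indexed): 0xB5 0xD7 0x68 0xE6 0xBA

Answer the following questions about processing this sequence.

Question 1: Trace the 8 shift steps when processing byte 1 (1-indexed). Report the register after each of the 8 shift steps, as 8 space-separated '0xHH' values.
Answer: 0x6D 0xDA 0xB3 0x61 0xC2 0x83 0x01 0x02

Derivation:
Register before byte 1: 0x00
After XOR with byte 0xB5: 0xB5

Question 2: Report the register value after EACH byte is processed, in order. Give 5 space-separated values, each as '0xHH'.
0x02 0x25 0xE4 0x0E 0x05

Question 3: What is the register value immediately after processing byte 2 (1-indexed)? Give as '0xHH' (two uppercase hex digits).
After byte 1 (0xB5): reg=0x02
After byte 2 (0xD7): reg=0x25

Answer: 0x25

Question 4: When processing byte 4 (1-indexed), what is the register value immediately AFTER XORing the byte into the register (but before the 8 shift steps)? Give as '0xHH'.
Answer: 0x02

Derivation:
Register before byte 4: 0xE4
Byte 4: 0xE6
0xE4 XOR 0xE6 = 0x02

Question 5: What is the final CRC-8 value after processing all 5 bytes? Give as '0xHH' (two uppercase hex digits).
After byte 1 (0xB5): reg=0x02
After byte 2 (0xD7): reg=0x25
After byte 3 (0x68): reg=0xE4
After byte 4 (0xE6): reg=0x0E
After byte 5 (0xBA): reg=0x05

Answer: 0x05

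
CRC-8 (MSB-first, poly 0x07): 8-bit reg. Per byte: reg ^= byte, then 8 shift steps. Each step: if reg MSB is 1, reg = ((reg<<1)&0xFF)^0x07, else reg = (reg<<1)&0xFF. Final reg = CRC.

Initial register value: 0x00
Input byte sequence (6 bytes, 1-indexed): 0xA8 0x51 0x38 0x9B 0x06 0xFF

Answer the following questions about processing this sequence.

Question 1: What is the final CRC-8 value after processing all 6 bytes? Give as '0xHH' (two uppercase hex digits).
After byte 1 (0xA8): reg=0x51
After byte 2 (0x51): reg=0x00
After byte 3 (0x38): reg=0xA8
After byte 4 (0x9B): reg=0x99
After byte 5 (0x06): reg=0xD4
After byte 6 (0xFF): reg=0xD1

Answer: 0xD1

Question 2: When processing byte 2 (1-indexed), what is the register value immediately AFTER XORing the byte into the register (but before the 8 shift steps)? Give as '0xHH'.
Register before byte 2: 0x51
Byte 2: 0x51
0x51 XOR 0x51 = 0x00

Answer: 0x00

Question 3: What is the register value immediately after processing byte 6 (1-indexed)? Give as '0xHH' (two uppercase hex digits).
After byte 1 (0xA8): reg=0x51
After byte 2 (0x51): reg=0x00
After byte 3 (0x38): reg=0xA8
After byte 4 (0x9B): reg=0x99
After byte 5 (0x06): reg=0xD4
After byte 6 (0xFF): reg=0xD1

Answer: 0xD1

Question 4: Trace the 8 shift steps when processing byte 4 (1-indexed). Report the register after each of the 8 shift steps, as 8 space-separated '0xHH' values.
After byte 1 (0xA8): reg=0x51
After byte 2 (0x51): reg=0x00
After byte 3 (0x38): reg=0xA8
Register before byte 4: 0xA8
After XOR with byte 0x9B: 0x33

Answer: 0x66 0xCC 0x9F 0x39 0x72 0xE4 0xCF 0x99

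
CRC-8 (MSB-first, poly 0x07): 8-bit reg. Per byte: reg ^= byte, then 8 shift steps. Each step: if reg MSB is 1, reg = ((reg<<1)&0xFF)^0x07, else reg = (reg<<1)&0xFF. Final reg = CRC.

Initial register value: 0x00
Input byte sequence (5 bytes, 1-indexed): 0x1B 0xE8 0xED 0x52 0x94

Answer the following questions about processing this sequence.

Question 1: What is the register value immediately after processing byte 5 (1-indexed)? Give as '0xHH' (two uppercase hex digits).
After byte 1 (0x1B): reg=0x41
After byte 2 (0xE8): reg=0x56
After byte 3 (0xED): reg=0x28
After byte 4 (0x52): reg=0x61
After byte 5 (0x94): reg=0xC5

Answer: 0xC5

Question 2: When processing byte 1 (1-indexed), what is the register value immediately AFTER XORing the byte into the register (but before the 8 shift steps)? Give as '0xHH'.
Register before byte 1: 0x00
Byte 1: 0x1B
0x00 XOR 0x1B = 0x1B

Answer: 0x1B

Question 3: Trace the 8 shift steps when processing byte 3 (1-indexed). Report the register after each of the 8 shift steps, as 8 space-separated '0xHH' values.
After byte 1 (0x1B): reg=0x41
After byte 2 (0xE8): reg=0x56
Register before byte 3: 0x56
After XOR with byte 0xED: 0xBB

Answer: 0x71 0xE2 0xC3 0x81 0x05 0x0A 0x14 0x28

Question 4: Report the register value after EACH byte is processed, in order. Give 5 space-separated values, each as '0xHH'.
0x41 0x56 0x28 0x61 0xC5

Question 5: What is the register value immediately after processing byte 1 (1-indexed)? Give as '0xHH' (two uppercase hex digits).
After byte 1 (0x1B): reg=0x41

Answer: 0x41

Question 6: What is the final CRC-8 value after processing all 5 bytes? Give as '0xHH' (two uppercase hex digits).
Answer: 0xC5

Derivation:
After byte 1 (0x1B): reg=0x41
After byte 2 (0xE8): reg=0x56
After byte 3 (0xED): reg=0x28
After byte 4 (0x52): reg=0x61
After byte 5 (0x94): reg=0xC5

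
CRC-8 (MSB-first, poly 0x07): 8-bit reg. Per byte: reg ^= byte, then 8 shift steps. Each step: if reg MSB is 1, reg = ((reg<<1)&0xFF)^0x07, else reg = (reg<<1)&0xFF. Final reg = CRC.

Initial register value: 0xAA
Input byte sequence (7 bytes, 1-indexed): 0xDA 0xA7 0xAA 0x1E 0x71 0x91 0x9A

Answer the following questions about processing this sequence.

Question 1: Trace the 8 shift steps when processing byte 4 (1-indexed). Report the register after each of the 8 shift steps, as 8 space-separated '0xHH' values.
Answer: 0xAA 0x53 0xA6 0x4B 0x96 0x2B 0x56 0xAC

Derivation:
After byte 1 (0xDA): reg=0x57
After byte 2 (0xA7): reg=0xDE
After byte 3 (0xAA): reg=0x4B
Register before byte 4: 0x4B
After XOR with byte 0x1E: 0x55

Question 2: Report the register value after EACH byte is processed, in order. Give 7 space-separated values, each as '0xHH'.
0x57 0xDE 0x4B 0xAC 0x1D 0xAD 0x85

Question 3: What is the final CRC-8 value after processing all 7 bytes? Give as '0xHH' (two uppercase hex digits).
Answer: 0x85

Derivation:
After byte 1 (0xDA): reg=0x57
After byte 2 (0xA7): reg=0xDE
After byte 3 (0xAA): reg=0x4B
After byte 4 (0x1E): reg=0xAC
After byte 5 (0x71): reg=0x1D
After byte 6 (0x91): reg=0xAD
After byte 7 (0x9A): reg=0x85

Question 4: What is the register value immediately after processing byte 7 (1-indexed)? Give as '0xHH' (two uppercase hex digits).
Answer: 0x85

Derivation:
After byte 1 (0xDA): reg=0x57
After byte 2 (0xA7): reg=0xDE
After byte 3 (0xAA): reg=0x4B
After byte 4 (0x1E): reg=0xAC
After byte 5 (0x71): reg=0x1D
After byte 6 (0x91): reg=0xAD
After byte 7 (0x9A): reg=0x85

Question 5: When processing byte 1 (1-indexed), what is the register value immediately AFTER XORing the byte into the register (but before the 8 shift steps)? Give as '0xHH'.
Register before byte 1: 0xAA
Byte 1: 0xDA
0xAA XOR 0xDA = 0x70

Answer: 0x70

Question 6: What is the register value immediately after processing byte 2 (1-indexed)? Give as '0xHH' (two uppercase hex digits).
After byte 1 (0xDA): reg=0x57
After byte 2 (0xA7): reg=0xDE

Answer: 0xDE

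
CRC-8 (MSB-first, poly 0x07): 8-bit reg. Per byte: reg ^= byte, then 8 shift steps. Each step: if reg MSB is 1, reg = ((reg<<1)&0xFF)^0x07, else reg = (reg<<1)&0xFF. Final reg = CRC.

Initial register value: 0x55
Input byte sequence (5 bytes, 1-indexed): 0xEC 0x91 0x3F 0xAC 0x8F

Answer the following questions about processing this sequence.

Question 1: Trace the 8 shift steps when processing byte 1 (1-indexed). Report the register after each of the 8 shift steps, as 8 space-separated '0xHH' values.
Register before byte 1: 0x55
After XOR with byte 0xEC: 0xB9

Answer: 0x75 0xEA 0xD3 0xA1 0x45 0x8A 0x13 0x26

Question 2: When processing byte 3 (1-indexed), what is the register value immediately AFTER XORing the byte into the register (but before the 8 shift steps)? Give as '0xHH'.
Register before byte 3: 0x0C
Byte 3: 0x3F
0x0C XOR 0x3F = 0x33

Answer: 0x33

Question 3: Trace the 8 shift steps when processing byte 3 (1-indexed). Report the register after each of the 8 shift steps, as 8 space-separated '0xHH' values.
After byte 1 (0xEC): reg=0x26
After byte 2 (0x91): reg=0x0C
Register before byte 3: 0x0C
After XOR with byte 0x3F: 0x33

Answer: 0x66 0xCC 0x9F 0x39 0x72 0xE4 0xCF 0x99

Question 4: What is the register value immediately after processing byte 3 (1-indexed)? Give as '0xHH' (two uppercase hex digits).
After byte 1 (0xEC): reg=0x26
After byte 2 (0x91): reg=0x0C
After byte 3 (0x3F): reg=0x99

Answer: 0x99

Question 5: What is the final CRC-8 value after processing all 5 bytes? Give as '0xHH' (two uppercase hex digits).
Answer: 0x1C

Derivation:
After byte 1 (0xEC): reg=0x26
After byte 2 (0x91): reg=0x0C
After byte 3 (0x3F): reg=0x99
After byte 4 (0xAC): reg=0x8B
After byte 5 (0x8F): reg=0x1C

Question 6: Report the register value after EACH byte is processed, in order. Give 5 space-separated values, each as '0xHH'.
0x26 0x0C 0x99 0x8B 0x1C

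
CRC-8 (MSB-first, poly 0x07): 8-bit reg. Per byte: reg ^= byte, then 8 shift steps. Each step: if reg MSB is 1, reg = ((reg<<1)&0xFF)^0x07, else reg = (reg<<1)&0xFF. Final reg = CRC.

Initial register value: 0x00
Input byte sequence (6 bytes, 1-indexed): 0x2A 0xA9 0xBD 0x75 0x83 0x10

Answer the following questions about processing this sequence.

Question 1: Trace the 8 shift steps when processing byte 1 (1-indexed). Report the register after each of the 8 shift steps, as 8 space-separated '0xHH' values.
Register before byte 1: 0x00
After XOR with byte 0x2A: 0x2A

Answer: 0x54 0xA8 0x57 0xAE 0x5B 0xB6 0x6B 0xD6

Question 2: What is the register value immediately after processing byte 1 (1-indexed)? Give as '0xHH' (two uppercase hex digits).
Answer: 0xD6

Derivation:
After byte 1 (0x2A): reg=0xD6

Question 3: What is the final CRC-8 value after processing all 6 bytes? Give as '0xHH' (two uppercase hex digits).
After byte 1 (0x2A): reg=0xD6
After byte 2 (0xA9): reg=0x7A
After byte 3 (0xBD): reg=0x5B
After byte 4 (0x75): reg=0xCA
After byte 5 (0x83): reg=0xF8
After byte 6 (0x10): reg=0x96

Answer: 0x96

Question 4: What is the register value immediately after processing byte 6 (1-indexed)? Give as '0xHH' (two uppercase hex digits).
After byte 1 (0x2A): reg=0xD6
After byte 2 (0xA9): reg=0x7A
After byte 3 (0xBD): reg=0x5B
After byte 4 (0x75): reg=0xCA
After byte 5 (0x83): reg=0xF8
After byte 6 (0x10): reg=0x96

Answer: 0x96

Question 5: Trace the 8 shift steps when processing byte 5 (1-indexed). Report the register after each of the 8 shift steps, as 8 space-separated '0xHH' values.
After byte 1 (0x2A): reg=0xD6
After byte 2 (0xA9): reg=0x7A
After byte 3 (0xBD): reg=0x5B
After byte 4 (0x75): reg=0xCA
Register before byte 5: 0xCA
After XOR with byte 0x83: 0x49

Answer: 0x92 0x23 0x46 0x8C 0x1F 0x3E 0x7C 0xF8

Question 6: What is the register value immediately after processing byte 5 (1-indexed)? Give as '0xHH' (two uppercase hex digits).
After byte 1 (0x2A): reg=0xD6
After byte 2 (0xA9): reg=0x7A
After byte 3 (0xBD): reg=0x5B
After byte 4 (0x75): reg=0xCA
After byte 5 (0x83): reg=0xF8

Answer: 0xF8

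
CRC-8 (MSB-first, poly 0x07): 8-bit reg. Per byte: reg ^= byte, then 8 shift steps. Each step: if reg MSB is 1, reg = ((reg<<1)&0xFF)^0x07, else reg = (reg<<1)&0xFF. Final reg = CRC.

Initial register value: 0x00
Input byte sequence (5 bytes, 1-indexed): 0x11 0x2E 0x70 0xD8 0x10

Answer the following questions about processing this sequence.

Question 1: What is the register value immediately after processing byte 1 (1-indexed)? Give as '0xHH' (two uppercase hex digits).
Answer: 0x77

Derivation:
After byte 1 (0x11): reg=0x77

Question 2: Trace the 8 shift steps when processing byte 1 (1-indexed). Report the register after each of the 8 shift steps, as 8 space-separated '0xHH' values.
Answer: 0x22 0x44 0x88 0x17 0x2E 0x5C 0xB8 0x77

Derivation:
Register before byte 1: 0x00
After XOR with byte 0x11: 0x11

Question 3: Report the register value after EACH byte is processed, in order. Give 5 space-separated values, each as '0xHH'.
0x77 0x88 0xE6 0xBA 0x5F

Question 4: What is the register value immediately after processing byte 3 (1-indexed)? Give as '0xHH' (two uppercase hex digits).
After byte 1 (0x11): reg=0x77
After byte 2 (0x2E): reg=0x88
After byte 3 (0x70): reg=0xE6

Answer: 0xE6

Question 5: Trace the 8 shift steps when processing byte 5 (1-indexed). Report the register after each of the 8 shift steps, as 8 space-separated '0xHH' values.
Answer: 0x53 0xA6 0x4B 0x96 0x2B 0x56 0xAC 0x5F

Derivation:
After byte 1 (0x11): reg=0x77
After byte 2 (0x2E): reg=0x88
After byte 3 (0x70): reg=0xE6
After byte 4 (0xD8): reg=0xBA
Register before byte 5: 0xBA
After XOR with byte 0x10: 0xAA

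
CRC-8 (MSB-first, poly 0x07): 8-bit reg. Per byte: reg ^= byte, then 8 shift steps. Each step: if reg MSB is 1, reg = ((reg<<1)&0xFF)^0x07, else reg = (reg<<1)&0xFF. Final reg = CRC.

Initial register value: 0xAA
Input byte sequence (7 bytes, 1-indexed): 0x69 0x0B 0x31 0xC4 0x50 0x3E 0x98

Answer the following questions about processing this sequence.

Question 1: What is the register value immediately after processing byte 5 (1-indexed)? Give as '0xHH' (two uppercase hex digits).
Answer: 0xF7

Derivation:
After byte 1 (0x69): reg=0x47
After byte 2 (0x0B): reg=0xE3
After byte 3 (0x31): reg=0x30
After byte 4 (0xC4): reg=0xC2
After byte 5 (0x50): reg=0xF7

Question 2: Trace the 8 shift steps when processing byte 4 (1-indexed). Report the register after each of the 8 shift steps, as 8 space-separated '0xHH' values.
Answer: 0xEF 0xD9 0xB5 0x6D 0xDA 0xB3 0x61 0xC2

Derivation:
After byte 1 (0x69): reg=0x47
After byte 2 (0x0B): reg=0xE3
After byte 3 (0x31): reg=0x30
Register before byte 4: 0x30
After XOR with byte 0xC4: 0xF4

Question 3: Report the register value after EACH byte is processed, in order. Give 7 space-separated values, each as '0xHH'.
0x47 0xE3 0x30 0xC2 0xF7 0x71 0x91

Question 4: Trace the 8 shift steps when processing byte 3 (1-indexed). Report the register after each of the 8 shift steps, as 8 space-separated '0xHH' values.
After byte 1 (0x69): reg=0x47
After byte 2 (0x0B): reg=0xE3
Register before byte 3: 0xE3
After XOR with byte 0x31: 0xD2

Answer: 0xA3 0x41 0x82 0x03 0x06 0x0C 0x18 0x30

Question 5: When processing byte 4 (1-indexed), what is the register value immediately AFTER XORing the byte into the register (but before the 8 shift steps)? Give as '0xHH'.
Answer: 0xF4

Derivation:
Register before byte 4: 0x30
Byte 4: 0xC4
0x30 XOR 0xC4 = 0xF4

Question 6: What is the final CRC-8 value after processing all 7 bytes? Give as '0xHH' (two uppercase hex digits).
Answer: 0x91

Derivation:
After byte 1 (0x69): reg=0x47
After byte 2 (0x0B): reg=0xE3
After byte 3 (0x31): reg=0x30
After byte 4 (0xC4): reg=0xC2
After byte 5 (0x50): reg=0xF7
After byte 6 (0x3E): reg=0x71
After byte 7 (0x98): reg=0x91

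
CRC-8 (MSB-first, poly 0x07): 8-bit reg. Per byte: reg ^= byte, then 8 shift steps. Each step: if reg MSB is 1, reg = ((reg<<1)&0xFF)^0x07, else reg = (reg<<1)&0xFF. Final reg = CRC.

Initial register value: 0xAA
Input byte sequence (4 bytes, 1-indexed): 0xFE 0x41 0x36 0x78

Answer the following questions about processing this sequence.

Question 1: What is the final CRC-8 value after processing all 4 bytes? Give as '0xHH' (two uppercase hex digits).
Answer: 0xA1

Derivation:
After byte 1 (0xFE): reg=0xAB
After byte 2 (0x41): reg=0x98
After byte 3 (0x36): reg=0x43
After byte 4 (0x78): reg=0xA1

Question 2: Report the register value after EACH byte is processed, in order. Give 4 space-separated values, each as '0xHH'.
0xAB 0x98 0x43 0xA1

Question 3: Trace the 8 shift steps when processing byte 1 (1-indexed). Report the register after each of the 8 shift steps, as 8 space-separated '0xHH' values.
Answer: 0xA8 0x57 0xAE 0x5B 0xB6 0x6B 0xD6 0xAB

Derivation:
Register before byte 1: 0xAA
After XOR with byte 0xFE: 0x54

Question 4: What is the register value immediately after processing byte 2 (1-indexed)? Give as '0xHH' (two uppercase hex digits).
After byte 1 (0xFE): reg=0xAB
After byte 2 (0x41): reg=0x98

Answer: 0x98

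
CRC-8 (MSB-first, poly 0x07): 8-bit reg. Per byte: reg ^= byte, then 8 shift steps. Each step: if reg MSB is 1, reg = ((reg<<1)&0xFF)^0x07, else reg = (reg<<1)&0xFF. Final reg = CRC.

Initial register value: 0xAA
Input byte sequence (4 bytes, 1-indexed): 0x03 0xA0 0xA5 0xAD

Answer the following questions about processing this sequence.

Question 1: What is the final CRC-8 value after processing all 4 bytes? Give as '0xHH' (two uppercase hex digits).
After byte 1 (0x03): reg=0x56
After byte 2 (0xA0): reg=0xCC
After byte 3 (0xA5): reg=0x18
After byte 4 (0xAD): reg=0x02

Answer: 0x02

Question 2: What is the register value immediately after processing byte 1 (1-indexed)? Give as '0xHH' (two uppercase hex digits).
After byte 1 (0x03): reg=0x56

Answer: 0x56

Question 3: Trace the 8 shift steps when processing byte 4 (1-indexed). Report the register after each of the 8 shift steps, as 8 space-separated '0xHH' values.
After byte 1 (0x03): reg=0x56
After byte 2 (0xA0): reg=0xCC
After byte 3 (0xA5): reg=0x18
Register before byte 4: 0x18
After XOR with byte 0xAD: 0xB5

Answer: 0x6D 0xDA 0xB3 0x61 0xC2 0x83 0x01 0x02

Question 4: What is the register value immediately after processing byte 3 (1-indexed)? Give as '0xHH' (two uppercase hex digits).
After byte 1 (0x03): reg=0x56
After byte 2 (0xA0): reg=0xCC
After byte 3 (0xA5): reg=0x18

Answer: 0x18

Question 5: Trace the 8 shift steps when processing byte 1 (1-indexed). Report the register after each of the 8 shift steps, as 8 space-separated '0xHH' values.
Register before byte 1: 0xAA
After XOR with byte 0x03: 0xA9

Answer: 0x55 0xAA 0x53 0xA6 0x4B 0x96 0x2B 0x56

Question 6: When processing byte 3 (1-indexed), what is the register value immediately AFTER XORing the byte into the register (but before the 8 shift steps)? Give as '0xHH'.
Register before byte 3: 0xCC
Byte 3: 0xA5
0xCC XOR 0xA5 = 0x69

Answer: 0x69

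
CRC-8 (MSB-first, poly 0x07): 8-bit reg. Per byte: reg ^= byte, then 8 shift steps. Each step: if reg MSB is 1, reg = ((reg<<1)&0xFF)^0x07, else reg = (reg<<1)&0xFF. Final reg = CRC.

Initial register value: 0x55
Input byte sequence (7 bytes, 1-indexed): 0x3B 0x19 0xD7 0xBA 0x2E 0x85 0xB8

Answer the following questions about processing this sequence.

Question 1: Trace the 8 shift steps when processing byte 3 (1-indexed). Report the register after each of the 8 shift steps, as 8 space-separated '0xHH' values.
After byte 1 (0x3B): reg=0x0D
After byte 2 (0x19): reg=0x6C
Register before byte 3: 0x6C
After XOR with byte 0xD7: 0xBB

Answer: 0x71 0xE2 0xC3 0x81 0x05 0x0A 0x14 0x28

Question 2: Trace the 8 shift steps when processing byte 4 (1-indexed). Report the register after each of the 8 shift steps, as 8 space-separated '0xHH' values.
After byte 1 (0x3B): reg=0x0D
After byte 2 (0x19): reg=0x6C
After byte 3 (0xD7): reg=0x28
Register before byte 4: 0x28
After XOR with byte 0xBA: 0x92

Answer: 0x23 0x46 0x8C 0x1F 0x3E 0x7C 0xF8 0xF7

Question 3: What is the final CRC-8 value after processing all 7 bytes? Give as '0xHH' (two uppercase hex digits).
After byte 1 (0x3B): reg=0x0D
After byte 2 (0x19): reg=0x6C
After byte 3 (0xD7): reg=0x28
After byte 4 (0xBA): reg=0xF7
After byte 5 (0x2E): reg=0x01
After byte 6 (0x85): reg=0x95
After byte 7 (0xB8): reg=0xC3

Answer: 0xC3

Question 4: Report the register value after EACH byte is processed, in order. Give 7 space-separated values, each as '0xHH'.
0x0D 0x6C 0x28 0xF7 0x01 0x95 0xC3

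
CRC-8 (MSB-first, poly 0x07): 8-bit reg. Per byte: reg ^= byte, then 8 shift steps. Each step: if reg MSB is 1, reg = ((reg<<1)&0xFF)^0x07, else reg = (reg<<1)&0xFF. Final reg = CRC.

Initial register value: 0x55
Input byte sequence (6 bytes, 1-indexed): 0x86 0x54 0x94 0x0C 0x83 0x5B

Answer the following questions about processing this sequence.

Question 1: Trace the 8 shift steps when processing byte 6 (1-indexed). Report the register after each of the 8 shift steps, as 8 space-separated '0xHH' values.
After byte 1 (0x86): reg=0x37
After byte 2 (0x54): reg=0x2E
After byte 3 (0x94): reg=0x2F
After byte 4 (0x0C): reg=0xE9
After byte 5 (0x83): reg=0x11
Register before byte 6: 0x11
After XOR with byte 0x5B: 0x4A

Answer: 0x94 0x2F 0x5E 0xBC 0x7F 0xFE 0xFB 0xF1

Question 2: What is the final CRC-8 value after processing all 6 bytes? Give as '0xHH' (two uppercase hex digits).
Answer: 0xF1

Derivation:
After byte 1 (0x86): reg=0x37
After byte 2 (0x54): reg=0x2E
After byte 3 (0x94): reg=0x2F
After byte 4 (0x0C): reg=0xE9
After byte 5 (0x83): reg=0x11
After byte 6 (0x5B): reg=0xF1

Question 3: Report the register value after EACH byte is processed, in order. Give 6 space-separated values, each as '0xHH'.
0x37 0x2E 0x2F 0xE9 0x11 0xF1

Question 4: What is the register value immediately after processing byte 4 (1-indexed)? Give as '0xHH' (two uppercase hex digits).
Answer: 0xE9

Derivation:
After byte 1 (0x86): reg=0x37
After byte 2 (0x54): reg=0x2E
After byte 3 (0x94): reg=0x2F
After byte 4 (0x0C): reg=0xE9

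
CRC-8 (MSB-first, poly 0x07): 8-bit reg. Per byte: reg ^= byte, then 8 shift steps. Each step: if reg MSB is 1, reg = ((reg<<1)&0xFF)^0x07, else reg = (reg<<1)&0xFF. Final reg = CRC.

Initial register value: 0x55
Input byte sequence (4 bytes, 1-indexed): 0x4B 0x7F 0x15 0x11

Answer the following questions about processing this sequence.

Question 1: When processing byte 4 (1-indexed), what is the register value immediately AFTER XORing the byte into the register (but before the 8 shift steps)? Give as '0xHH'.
Register before byte 4: 0x84
Byte 4: 0x11
0x84 XOR 0x11 = 0x95

Answer: 0x95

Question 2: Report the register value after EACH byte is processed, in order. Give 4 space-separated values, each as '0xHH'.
0x5A 0xFB 0x84 0xE2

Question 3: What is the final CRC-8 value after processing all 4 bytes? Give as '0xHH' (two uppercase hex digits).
After byte 1 (0x4B): reg=0x5A
After byte 2 (0x7F): reg=0xFB
After byte 3 (0x15): reg=0x84
After byte 4 (0x11): reg=0xE2

Answer: 0xE2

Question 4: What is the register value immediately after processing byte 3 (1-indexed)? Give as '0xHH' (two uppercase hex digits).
Answer: 0x84

Derivation:
After byte 1 (0x4B): reg=0x5A
After byte 2 (0x7F): reg=0xFB
After byte 3 (0x15): reg=0x84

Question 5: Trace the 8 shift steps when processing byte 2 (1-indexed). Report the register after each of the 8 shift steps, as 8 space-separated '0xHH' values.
Answer: 0x4A 0x94 0x2F 0x5E 0xBC 0x7F 0xFE 0xFB

Derivation:
After byte 1 (0x4B): reg=0x5A
Register before byte 2: 0x5A
After XOR with byte 0x7F: 0x25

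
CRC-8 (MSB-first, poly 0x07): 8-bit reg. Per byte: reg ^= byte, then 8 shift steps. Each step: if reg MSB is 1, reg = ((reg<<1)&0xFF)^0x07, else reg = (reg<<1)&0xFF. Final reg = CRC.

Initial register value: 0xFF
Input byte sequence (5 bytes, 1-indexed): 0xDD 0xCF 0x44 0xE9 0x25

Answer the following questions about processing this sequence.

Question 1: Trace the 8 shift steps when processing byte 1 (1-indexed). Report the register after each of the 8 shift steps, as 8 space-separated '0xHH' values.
Register before byte 1: 0xFF
After XOR with byte 0xDD: 0x22

Answer: 0x44 0x88 0x17 0x2E 0x5C 0xB8 0x77 0xEE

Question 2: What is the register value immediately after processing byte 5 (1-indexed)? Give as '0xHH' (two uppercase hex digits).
After byte 1 (0xDD): reg=0xEE
After byte 2 (0xCF): reg=0xE7
After byte 3 (0x44): reg=0x60
After byte 4 (0xE9): reg=0xB6
After byte 5 (0x25): reg=0xF0

Answer: 0xF0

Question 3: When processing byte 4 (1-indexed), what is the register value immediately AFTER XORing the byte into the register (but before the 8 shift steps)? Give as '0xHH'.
Answer: 0x89

Derivation:
Register before byte 4: 0x60
Byte 4: 0xE9
0x60 XOR 0xE9 = 0x89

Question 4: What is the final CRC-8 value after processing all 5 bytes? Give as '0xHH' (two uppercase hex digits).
Answer: 0xF0

Derivation:
After byte 1 (0xDD): reg=0xEE
After byte 2 (0xCF): reg=0xE7
After byte 3 (0x44): reg=0x60
After byte 4 (0xE9): reg=0xB6
After byte 5 (0x25): reg=0xF0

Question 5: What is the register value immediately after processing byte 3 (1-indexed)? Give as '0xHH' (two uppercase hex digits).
After byte 1 (0xDD): reg=0xEE
After byte 2 (0xCF): reg=0xE7
After byte 3 (0x44): reg=0x60

Answer: 0x60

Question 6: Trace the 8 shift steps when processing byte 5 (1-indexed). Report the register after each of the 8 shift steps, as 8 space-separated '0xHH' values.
Answer: 0x21 0x42 0x84 0x0F 0x1E 0x3C 0x78 0xF0

Derivation:
After byte 1 (0xDD): reg=0xEE
After byte 2 (0xCF): reg=0xE7
After byte 3 (0x44): reg=0x60
After byte 4 (0xE9): reg=0xB6
Register before byte 5: 0xB6
After XOR with byte 0x25: 0x93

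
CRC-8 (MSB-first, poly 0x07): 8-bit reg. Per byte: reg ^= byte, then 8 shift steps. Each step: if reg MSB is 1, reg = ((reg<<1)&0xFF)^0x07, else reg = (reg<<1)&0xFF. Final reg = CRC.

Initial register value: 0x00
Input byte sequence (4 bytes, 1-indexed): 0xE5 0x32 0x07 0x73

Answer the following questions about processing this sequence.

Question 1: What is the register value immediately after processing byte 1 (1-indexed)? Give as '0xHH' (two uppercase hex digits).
After byte 1 (0xE5): reg=0xB5

Answer: 0xB5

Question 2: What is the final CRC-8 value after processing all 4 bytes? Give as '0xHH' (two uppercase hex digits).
Answer: 0x28

Derivation:
After byte 1 (0xE5): reg=0xB5
After byte 2 (0x32): reg=0x9C
After byte 3 (0x07): reg=0xC8
After byte 4 (0x73): reg=0x28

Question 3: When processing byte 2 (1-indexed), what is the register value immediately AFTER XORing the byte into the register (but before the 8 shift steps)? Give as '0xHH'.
Register before byte 2: 0xB5
Byte 2: 0x32
0xB5 XOR 0x32 = 0x87

Answer: 0x87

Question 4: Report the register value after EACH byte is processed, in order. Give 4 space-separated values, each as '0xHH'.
0xB5 0x9C 0xC8 0x28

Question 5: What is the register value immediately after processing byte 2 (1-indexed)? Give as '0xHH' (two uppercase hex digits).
Answer: 0x9C

Derivation:
After byte 1 (0xE5): reg=0xB5
After byte 2 (0x32): reg=0x9C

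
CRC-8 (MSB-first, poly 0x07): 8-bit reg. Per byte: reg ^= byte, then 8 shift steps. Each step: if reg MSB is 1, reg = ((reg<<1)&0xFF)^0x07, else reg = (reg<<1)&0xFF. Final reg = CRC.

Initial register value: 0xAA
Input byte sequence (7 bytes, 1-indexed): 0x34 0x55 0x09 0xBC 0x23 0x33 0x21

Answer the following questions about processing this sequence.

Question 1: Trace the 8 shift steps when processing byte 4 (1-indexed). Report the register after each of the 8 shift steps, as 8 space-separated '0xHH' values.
After byte 1 (0x34): reg=0xD3
After byte 2 (0x55): reg=0x9B
After byte 3 (0x09): reg=0xF7
Register before byte 4: 0xF7
After XOR with byte 0xBC: 0x4B

Answer: 0x96 0x2B 0x56 0xAC 0x5F 0xBE 0x7B 0xF6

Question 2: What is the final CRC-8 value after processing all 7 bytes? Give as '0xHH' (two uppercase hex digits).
After byte 1 (0x34): reg=0xD3
After byte 2 (0x55): reg=0x9B
After byte 3 (0x09): reg=0xF7
After byte 4 (0xBC): reg=0xF6
After byte 5 (0x23): reg=0x25
After byte 6 (0x33): reg=0x62
After byte 7 (0x21): reg=0xCE

Answer: 0xCE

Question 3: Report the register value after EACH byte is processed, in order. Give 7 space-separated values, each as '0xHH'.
0xD3 0x9B 0xF7 0xF6 0x25 0x62 0xCE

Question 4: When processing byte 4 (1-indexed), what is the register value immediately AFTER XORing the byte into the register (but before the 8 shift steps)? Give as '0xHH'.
Register before byte 4: 0xF7
Byte 4: 0xBC
0xF7 XOR 0xBC = 0x4B

Answer: 0x4B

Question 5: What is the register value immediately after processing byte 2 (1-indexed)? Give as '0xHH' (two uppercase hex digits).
Answer: 0x9B

Derivation:
After byte 1 (0x34): reg=0xD3
After byte 2 (0x55): reg=0x9B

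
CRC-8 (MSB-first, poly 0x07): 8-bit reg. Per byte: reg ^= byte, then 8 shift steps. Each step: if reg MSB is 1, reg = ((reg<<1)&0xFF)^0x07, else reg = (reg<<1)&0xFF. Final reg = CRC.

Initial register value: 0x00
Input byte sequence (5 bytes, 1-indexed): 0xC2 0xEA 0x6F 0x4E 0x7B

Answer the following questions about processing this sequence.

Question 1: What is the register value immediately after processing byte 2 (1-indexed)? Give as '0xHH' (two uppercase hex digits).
After byte 1 (0xC2): reg=0x40
After byte 2 (0xEA): reg=0x5F

Answer: 0x5F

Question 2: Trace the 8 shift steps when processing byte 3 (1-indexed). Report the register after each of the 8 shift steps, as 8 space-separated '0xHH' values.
Answer: 0x60 0xC0 0x87 0x09 0x12 0x24 0x48 0x90

Derivation:
After byte 1 (0xC2): reg=0x40
After byte 2 (0xEA): reg=0x5F
Register before byte 3: 0x5F
After XOR with byte 0x6F: 0x30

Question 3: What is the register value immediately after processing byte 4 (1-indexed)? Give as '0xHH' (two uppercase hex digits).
Answer: 0x14

Derivation:
After byte 1 (0xC2): reg=0x40
After byte 2 (0xEA): reg=0x5F
After byte 3 (0x6F): reg=0x90
After byte 4 (0x4E): reg=0x14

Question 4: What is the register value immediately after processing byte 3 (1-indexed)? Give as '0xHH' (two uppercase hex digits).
After byte 1 (0xC2): reg=0x40
After byte 2 (0xEA): reg=0x5F
After byte 3 (0x6F): reg=0x90

Answer: 0x90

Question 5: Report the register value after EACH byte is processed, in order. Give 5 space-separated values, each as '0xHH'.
0x40 0x5F 0x90 0x14 0x0A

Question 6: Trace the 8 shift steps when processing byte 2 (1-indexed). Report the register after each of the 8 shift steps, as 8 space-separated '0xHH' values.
Answer: 0x53 0xA6 0x4B 0x96 0x2B 0x56 0xAC 0x5F

Derivation:
After byte 1 (0xC2): reg=0x40
Register before byte 2: 0x40
After XOR with byte 0xEA: 0xAA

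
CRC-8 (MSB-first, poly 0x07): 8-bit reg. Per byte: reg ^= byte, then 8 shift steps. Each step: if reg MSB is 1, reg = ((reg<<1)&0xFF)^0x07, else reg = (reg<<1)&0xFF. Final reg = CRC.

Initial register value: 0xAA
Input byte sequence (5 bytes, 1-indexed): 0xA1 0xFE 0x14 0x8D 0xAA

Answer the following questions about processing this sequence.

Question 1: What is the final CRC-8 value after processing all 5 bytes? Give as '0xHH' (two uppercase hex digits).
Answer: 0x71

Derivation:
After byte 1 (0xA1): reg=0x31
After byte 2 (0xFE): reg=0x63
After byte 3 (0x14): reg=0x42
After byte 4 (0x8D): reg=0x63
After byte 5 (0xAA): reg=0x71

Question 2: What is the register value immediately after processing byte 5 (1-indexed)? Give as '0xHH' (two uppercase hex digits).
After byte 1 (0xA1): reg=0x31
After byte 2 (0xFE): reg=0x63
After byte 3 (0x14): reg=0x42
After byte 4 (0x8D): reg=0x63
After byte 5 (0xAA): reg=0x71

Answer: 0x71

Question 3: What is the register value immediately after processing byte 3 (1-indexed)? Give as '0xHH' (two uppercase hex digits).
Answer: 0x42

Derivation:
After byte 1 (0xA1): reg=0x31
After byte 2 (0xFE): reg=0x63
After byte 3 (0x14): reg=0x42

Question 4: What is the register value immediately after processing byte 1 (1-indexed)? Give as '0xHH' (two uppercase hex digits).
After byte 1 (0xA1): reg=0x31

Answer: 0x31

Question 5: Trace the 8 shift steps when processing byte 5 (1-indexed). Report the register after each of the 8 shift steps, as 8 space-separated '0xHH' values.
Answer: 0x95 0x2D 0x5A 0xB4 0x6F 0xDE 0xBB 0x71

Derivation:
After byte 1 (0xA1): reg=0x31
After byte 2 (0xFE): reg=0x63
After byte 3 (0x14): reg=0x42
After byte 4 (0x8D): reg=0x63
Register before byte 5: 0x63
After XOR with byte 0xAA: 0xC9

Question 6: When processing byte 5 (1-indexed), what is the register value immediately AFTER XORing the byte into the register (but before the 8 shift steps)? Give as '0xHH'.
Register before byte 5: 0x63
Byte 5: 0xAA
0x63 XOR 0xAA = 0xC9

Answer: 0xC9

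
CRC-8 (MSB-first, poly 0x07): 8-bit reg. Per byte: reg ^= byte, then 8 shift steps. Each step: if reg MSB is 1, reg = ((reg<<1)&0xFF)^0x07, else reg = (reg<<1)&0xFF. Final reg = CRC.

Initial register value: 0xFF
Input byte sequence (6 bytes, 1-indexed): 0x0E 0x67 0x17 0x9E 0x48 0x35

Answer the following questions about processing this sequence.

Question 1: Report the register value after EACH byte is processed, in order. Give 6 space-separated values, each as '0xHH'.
0xD9 0x33 0xFC 0x29 0x20 0x6B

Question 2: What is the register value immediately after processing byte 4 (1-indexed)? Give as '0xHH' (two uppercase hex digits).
Answer: 0x29

Derivation:
After byte 1 (0x0E): reg=0xD9
After byte 2 (0x67): reg=0x33
After byte 3 (0x17): reg=0xFC
After byte 4 (0x9E): reg=0x29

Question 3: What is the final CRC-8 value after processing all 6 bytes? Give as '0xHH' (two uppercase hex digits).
After byte 1 (0x0E): reg=0xD9
After byte 2 (0x67): reg=0x33
After byte 3 (0x17): reg=0xFC
After byte 4 (0x9E): reg=0x29
After byte 5 (0x48): reg=0x20
After byte 6 (0x35): reg=0x6B

Answer: 0x6B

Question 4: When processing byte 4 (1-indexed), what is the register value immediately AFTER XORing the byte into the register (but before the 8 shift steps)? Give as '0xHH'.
Answer: 0x62

Derivation:
Register before byte 4: 0xFC
Byte 4: 0x9E
0xFC XOR 0x9E = 0x62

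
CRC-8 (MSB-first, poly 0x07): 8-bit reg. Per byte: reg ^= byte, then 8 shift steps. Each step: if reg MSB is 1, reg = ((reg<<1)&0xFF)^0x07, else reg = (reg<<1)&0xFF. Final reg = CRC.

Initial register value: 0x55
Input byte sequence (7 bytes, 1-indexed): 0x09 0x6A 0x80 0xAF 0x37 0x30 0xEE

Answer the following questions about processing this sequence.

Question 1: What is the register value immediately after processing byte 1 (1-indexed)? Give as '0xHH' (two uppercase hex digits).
Answer: 0x93

Derivation:
After byte 1 (0x09): reg=0x93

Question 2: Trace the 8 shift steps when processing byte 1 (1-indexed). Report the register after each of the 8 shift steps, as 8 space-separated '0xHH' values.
Answer: 0xB8 0x77 0xEE 0xDB 0xB1 0x65 0xCA 0x93

Derivation:
Register before byte 1: 0x55
After XOR with byte 0x09: 0x5C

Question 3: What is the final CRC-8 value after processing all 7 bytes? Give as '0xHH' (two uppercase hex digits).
After byte 1 (0x09): reg=0x93
After byte 2 (0x6A): reg=0xE1
After byte 3 (0x80): reg=0x20
After byte 4 (0xAF): reg=0xA4
After byte 5 (0x37): reg=0xF0
After byte 6 (0x30): reg=0x4E
After byte 7 (0xEE): reg=0x69

Answer: 0x69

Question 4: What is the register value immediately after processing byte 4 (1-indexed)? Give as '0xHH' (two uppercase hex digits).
Answer: 0xA4

Derivation:
After byte 1 (0x09): reg=0x93
After byte 2 (0x6A): reg=0xE1
After byte 3 (0x80): reg=0x20
After byte 4 (0xAF): reg=0xA4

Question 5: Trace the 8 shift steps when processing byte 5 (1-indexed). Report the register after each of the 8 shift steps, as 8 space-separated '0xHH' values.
After byte 1 (0x09): reg=0x93
After byte 2 (0x6A): reg=0xE1
After byte 3 (0x80): reg=0x20
After byte 4 (0xAF): reg=0xA4
Register before byte 5: 0xA4
After XOR with byte 0x37: 0x93

Answer: 0x21 0x42 0x84 0x0F 0x1E 0x3C 0x78 0xF0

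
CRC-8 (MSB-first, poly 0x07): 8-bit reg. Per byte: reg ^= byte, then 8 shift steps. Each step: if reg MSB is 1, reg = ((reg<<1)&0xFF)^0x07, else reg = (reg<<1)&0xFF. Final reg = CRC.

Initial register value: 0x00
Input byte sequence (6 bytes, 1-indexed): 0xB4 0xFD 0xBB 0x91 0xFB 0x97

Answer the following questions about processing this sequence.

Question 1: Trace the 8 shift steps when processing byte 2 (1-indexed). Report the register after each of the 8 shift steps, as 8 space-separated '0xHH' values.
Answer: 0xF7 0xE9 0xD5 0xAD 0x5D 0xBA 0x73 0xE6

Derivation:
After byte 1 (0xB4): reg=0x05
Register before byte 2: 0x05
After XOR with byte 0xFD: 0xF8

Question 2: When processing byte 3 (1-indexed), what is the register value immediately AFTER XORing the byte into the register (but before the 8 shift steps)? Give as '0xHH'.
Answer: 0x5D

Derivation:
Register before byte 3: 0xE6
Byte 3: 0xBB
0xE6 XOR 0xBB = 0x5D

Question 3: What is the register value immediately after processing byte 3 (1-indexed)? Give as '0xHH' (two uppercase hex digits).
Answer: 0x94

Derivation:
After byte 1 (0xB4): reg=0x05
After byte 2 (0xFD): reg=0xE6
After byte 3 (0xBB): reg=0x94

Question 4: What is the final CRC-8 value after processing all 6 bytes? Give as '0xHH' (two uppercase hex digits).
After byte 1 (0xB4): reg=0x05
After byte 2 (0xFD): reg=0xE6
After byte 3 (0xBB): reg=0x94
After byte 4 (0x91): reg=0x1B
After byte 5 (0xFB): reg=0xAE
After byte 6 (0x97): reg=0xAF

Answer: 0xAF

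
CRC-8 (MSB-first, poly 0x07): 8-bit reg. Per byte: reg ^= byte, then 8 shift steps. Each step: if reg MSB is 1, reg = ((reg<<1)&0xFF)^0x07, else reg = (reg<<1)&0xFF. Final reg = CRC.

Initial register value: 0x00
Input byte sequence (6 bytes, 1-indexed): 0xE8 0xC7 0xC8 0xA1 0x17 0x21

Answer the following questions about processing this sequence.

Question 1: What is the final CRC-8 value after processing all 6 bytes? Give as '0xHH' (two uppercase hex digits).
After byte 1 (0xE8): reg=0x96
After byte 2 (0xC7): reg=0xB0
After byte 3 (0xC8): reg=0x6F
After byte 4 (0xA1): reg=0x64
After byte 5 (0x17): reg=0x5E
After byte 6 (0x21): reg=0x7A

Answer: 0x7A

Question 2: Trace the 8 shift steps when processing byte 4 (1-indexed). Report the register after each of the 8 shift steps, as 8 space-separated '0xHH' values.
Answer: 0x9B 0x31 0x62 0xC4 0x8F 0x19 0x32 0x64

Derivation:
After byte 1 (0xE8): reg=0x96
After byte 2 (0xC7): reg=0xB0
After byte 3 (0xC8): reg=0x6F
Register before byte 4: 0x6F
After XOR with byte 0xA1: 0xCE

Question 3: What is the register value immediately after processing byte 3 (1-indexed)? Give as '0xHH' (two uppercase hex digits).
After byte 1 (0xE8): reg=0x96
After byte 2 (0xC7): reg=0xB0
After byte 3 (0xC8): reg=0x6F

Answer: 0x6F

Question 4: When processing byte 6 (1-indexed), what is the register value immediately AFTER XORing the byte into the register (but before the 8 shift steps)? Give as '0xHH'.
Register before byte 6: 0x5E
Byte 6: 0x21
0x5E XOR 0x21 = 0x7F

Answer: 0x7F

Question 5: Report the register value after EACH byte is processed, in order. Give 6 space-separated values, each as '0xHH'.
0x96 0xB0 0x6F 0x64 0x5E 0x7A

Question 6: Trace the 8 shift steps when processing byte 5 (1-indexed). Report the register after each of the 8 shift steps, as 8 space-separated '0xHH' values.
After byte 1 (0xE8): reg=0x96
After byte 2 (0xC7): reg=0xB0
After byte 3 (0xC8): reg=0x6F
After byte 4 (0xA1): reg=0x64
Register before byte 5: 0x64
After XOR with byte 0x17: 0x73

Answer: 0xE6 0xCB 0x91 0x25 0x4A 0x94 0x2F 0x5E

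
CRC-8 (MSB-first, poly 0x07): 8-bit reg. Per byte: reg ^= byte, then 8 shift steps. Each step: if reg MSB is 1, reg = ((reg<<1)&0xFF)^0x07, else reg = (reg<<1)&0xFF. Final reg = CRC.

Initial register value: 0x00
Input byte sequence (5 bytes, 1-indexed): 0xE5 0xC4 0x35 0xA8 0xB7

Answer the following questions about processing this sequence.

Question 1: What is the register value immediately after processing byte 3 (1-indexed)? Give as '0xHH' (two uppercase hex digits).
After byte 1 (0xE5): reg=0xB5
After byte 2 (0xC4): reg=0x50
After byte 3 (0x35): reg=0x3C

Answer: 0x3C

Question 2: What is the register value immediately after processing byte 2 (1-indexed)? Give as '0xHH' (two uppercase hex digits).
After byte 1 (0xE5): reg=0xB5
After byte 2 (0xC4): reg=0x50

Answer: 0x50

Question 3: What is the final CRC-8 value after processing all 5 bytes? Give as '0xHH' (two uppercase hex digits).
Answer: 0xB9

Derivation:
After byte 1 (0xE5): reg=0xB5
After byte 2 (0xC4): reg=0x50
After byte 3 (0x35): reg=0x3C
After byte 4 (0xA8): reg=0xE5
After byte 5 (0xB7): reg=0xB9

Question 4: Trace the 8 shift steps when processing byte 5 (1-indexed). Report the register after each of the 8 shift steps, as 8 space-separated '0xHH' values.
After byte 1 (0xE5): reg=0xB5
After byte 2 (0xC4): reg=0x50
After byte 3 (0x35): reg=0x3C
After byte 4 (0xA8): reg=0xE5
Register before byte 5: 0xE5
After XOR with byte 0xB7: 0x52

Answer: 0xA4 0x4F 0x9E 0x3B 0x76 0xEC 0xDF 0xB9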